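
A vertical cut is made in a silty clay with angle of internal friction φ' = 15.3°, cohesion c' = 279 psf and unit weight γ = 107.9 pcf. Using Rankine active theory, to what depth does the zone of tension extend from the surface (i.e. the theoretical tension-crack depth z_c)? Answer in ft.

6.78 ft

K_a = tan²(45° − 15.3°/2) = 0.5824; √K_a = 0.7632.
The active pressure is zero where K_a γ z = 2c√K_a, so z_c = 2c/(γ√K_a) = 2×279/(107.9×0.7632) = 6.776 ft.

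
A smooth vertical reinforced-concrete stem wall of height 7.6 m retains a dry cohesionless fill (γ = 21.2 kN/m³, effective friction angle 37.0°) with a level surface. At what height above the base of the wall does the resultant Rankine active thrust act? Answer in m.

K_a = 0.2486.
The pressure distribution is triangular, so the resultant acts at H/3 above the base = 7.6/3 = 2.533 m.

2.53 m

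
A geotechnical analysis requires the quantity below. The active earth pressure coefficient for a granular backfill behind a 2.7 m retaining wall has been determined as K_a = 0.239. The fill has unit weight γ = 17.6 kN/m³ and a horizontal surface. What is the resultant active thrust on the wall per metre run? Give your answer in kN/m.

P = ½ K_a γ H² = 0.5 × 0.239 × 17.6 × 2.7² = 15.33 kN/m.

15.3 kN/m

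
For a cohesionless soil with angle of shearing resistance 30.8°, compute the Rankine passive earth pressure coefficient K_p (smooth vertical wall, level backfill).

3.10

K_p = (1 + sin φ)/(1 − sin φ) = tan²(45° + 30.8°/2) = 3.099.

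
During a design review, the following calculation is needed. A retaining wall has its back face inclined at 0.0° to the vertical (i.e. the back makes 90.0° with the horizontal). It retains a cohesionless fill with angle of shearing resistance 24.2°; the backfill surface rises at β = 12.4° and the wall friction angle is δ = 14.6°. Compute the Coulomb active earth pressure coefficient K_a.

0.459

K_a = sin²(α+φ) / [sin²α · sin(α−δ) · (1 + √{sin(φ+δ)sin(φ−β) / (sin(α−δ)sin(α+β))})²].
With α = 90.0°, φ = 24.2°, δ = 14.6°, β = 12.4°: K_a = 0.4593.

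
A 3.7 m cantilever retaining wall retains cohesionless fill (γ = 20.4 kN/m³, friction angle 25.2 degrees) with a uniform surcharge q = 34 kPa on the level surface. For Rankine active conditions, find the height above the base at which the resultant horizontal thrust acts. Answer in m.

1.53 m

K_a = 0.4027.
Triangular part P₁ = ½K_aγH² = 56.24 at H/3 = 1.233 m; rectangular part P₂ = K_a q H = 50.66 at H/2 = 1.850 m.
ȳ = (P₁·1.233 + P₂·1.850)/(P₁+P₂) = 1.526 m.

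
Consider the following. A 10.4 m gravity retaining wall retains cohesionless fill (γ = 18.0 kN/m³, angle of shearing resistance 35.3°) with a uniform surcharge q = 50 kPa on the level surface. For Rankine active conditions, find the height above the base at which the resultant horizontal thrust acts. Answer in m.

4.07 m

K_a = 0.2675.
Triangular part P₁ = ½K_aγH² = 260.4 at H/3 = 3.467 m; rectangular part P₂ = K_a q H = 139.1 at H/2 = 5.200 m.
ȳ = (P₁·3.467 + P₂·5.200)/(P₁+P₂) = 4.070 m.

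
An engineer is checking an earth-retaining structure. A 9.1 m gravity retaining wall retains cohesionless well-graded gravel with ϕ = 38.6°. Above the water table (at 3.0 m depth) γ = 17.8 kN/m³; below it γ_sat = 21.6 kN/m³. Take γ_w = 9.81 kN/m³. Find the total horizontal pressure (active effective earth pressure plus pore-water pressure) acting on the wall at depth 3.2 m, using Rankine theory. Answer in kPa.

14.9 kPa

K_a = (1 − sin φ)/(1 + sin φ) = 0.2316.
γ' = 21.6 − 9.81 = 11.79 kN/m³.
Effective vertical stress at 3.2 m: σ'_v = 17.8×3.0 + 11.79×0.200 = 55.76 kPa.
σ'_h = K_a σ'_v = 0.2316 × 55.76 = 12.91 kPa; u = γ_w × 0.200 = 1.962 kPa.
Total σ_h = 12.91 + 1.962 = 14.88 kPa.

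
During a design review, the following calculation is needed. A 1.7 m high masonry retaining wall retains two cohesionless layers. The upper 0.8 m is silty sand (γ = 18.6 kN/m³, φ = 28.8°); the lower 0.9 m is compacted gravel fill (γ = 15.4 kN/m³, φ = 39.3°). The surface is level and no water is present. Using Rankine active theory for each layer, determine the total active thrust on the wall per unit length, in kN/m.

6.49 kN/m

K_a1 = tan²(45°−28.8°/2) = 0.3498; K_a2 = tan²(45°−39.3°/2) = 0.2245.
Layer 1: σ at base = K_a1 γ₁ h₁ = 5.204 kPa; P₁ = ½×5.204×0.8 = 2.082.
Layer 2: σ_v at top = γ₁h₁ = 14.88; σ_h top = K_a2×14.88 = 3.340; σ_h base = K_a2×(14.88+15.4×0.9) = 6.451.
P₂ = ½(3.340+6.451)×0.9 = 4.406. Total P_a = 2.082+4.406 = 6.488 kN/m.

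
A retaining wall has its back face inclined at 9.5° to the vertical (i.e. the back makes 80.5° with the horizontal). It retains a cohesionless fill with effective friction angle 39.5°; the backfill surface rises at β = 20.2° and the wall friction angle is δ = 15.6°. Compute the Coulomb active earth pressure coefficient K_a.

0.353

K_a = sin²(α+φ) / [sin²α · sin(α−δ) · (1 + √{sin(φ+δ)sin(φ−β) / (sin(α−δ)sin(α+β))})²].
With α = 80.5°, φ = 39.5°, δ = 15.6°, β = 20.2°: K_a = 0.3535.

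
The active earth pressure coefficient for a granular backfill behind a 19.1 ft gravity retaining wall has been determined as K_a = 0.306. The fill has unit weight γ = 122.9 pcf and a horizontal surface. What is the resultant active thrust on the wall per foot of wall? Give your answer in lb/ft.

6860 lb/ft

P = ½ K_a γ H² = 0.5 × 0.306 × 122.9 × 19.1² = 6860 lb/ft.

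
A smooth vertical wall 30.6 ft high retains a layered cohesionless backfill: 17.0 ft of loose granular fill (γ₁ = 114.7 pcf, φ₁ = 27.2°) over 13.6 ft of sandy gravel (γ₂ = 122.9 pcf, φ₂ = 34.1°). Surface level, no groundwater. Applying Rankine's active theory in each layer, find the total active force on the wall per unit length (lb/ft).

16800 lb/ft

K_a1 = tan²(45°−27.2°/2) = 0.3726; K_a2 = tan²(45°−34.1°/2) = 0.2815.
Layer 1: σ at base = K_a1 γ₁ h₁ = 726.5 psf; P₁ = ½×726.5×17.0 = 6175.
Layer 2: σ_v at top = γ₁h₁ = 1950; σ_h top = K_a2×1950 = 548.9; σ_h base = K_a2×(1950+122.9×13.6) = 1020.
P₂ = ½(548.9+1020)×13.6 = 10670. Total P_a = 6175+10670 = 16840 lb/ft.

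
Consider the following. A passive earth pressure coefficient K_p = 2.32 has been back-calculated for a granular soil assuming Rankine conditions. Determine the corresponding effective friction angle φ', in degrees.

K_p = (1+sin φ)/(1−sin φ) ⇒ sin φ = (K_p − 1)/(K_p + 1) = 0.3976.
φ = arcsin(0.3976) = 23.43°.

23.4°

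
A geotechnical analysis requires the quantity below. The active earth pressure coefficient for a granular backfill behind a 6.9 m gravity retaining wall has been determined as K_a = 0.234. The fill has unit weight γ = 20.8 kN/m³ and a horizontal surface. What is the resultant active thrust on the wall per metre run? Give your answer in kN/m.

116 kN/m

P = ½ K_a γ H² = 0.5 × 0.234 × 20.8 × 6.9² = 115.9 kN/m.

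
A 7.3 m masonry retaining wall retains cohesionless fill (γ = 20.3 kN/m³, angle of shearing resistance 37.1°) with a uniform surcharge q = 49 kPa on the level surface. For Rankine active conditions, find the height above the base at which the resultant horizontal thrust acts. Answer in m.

K_a = 0.2475.
Triangular part P₁ = ½K_aγH² = 133.9 at H/3 = 2.433 m; rectangular part P₂ = K_a q H = 88.53 at H/2 = 3.650 m.
ȳ = (P₁·2.433 + P₂·3.650)/(P₁+P₂) = 2.918 m.

2.92 m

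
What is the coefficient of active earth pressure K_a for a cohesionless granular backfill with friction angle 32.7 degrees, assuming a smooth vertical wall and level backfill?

K_a = (1 − sin φ)/(1 + sin φ) = (1 − sin 32.7°)/(1 + sin 32.7°) = 0.2985.

0.298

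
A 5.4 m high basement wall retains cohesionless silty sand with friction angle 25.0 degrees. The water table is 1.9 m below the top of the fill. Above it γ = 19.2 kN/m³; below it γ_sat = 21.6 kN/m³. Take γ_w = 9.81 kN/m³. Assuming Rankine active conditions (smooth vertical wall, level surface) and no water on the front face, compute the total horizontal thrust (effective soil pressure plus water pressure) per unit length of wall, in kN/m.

155 kN/m

K_a = tan²(45° − φ/2) = 0.4059.
γ' = 21.6 − 9.81 = 11.79 kN/m³. Depth below WT = 3.5 m.
σ'_h at WT = K_a γ d_w = 14.81 kPa; at base = 14.81 + K_a γ' × 3.5 = 31.55 kPa.
P₁ (0–1.9 m) = ½×14.81×1.9 = 14.07. P₂ (1.9–5.4 m) = ½(14.81+31.55)×3.5 = 81.13.
P_w = ½ γ_w h₂² = 0.5×9.81×3.5² = 60.09. Total = 14.07+81.13+60.09 = 155.3 kN/m.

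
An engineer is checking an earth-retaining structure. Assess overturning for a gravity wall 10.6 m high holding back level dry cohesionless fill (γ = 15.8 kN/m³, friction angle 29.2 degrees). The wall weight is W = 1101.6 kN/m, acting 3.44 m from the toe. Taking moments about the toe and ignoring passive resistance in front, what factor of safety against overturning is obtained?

3.51

K_a = tan²(45° − 29.2°/2) = 0.3442.
P_a = ½K_aγH² = 0.5×0.3442×15.8×10.6² = 305.5 kN/m, acting at H/3 = 3.533 m above the base.
Overturning moment M_o = P_a × H/3 = 305.5 × 3.533 = 1080.
Resisting moment M_r = W × 3.44 = 1101.6 × 3.44 = 3790.
FS_overturning = M_r/M_o = 3790/1080 = 3.510.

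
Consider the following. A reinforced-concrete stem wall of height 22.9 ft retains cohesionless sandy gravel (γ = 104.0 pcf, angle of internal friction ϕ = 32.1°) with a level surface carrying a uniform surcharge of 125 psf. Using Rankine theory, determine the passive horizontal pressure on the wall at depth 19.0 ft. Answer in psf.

K_p = (1 + sin φ)/(1 − sin φ) = 3.268.
σ_v = γz + q = 104.0 × 19.0 + 125 = 2101 psf.
σ_h = K_p σ_v = 3.268 × 2101 = 6866 psf.

6870 psf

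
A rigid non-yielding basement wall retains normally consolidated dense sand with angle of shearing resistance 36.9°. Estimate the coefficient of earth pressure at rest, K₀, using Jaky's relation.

K₀ = 1 − sin φ' = 1 − sin 36.9° = 0.3996.

0.400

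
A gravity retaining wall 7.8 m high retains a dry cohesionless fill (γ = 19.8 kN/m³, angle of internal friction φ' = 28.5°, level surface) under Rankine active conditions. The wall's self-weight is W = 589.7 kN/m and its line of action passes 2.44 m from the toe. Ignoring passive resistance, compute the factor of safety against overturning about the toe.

2.60

K_a = tan²(45° − 28.5°/2) = 0.3540.
P_a = ½K_aγH² = 0.5×0.3540×19.8×7.8² = 213.2 kN/m, acting at H/3 = 2.600 m above the base.
Overturning moment M_o = P_a × H/3 = 213.2 × 2.600 = 554.3.
Resisting moment M_r = W × 2.44 = 589.7 × 2.44 = 1439.
FS_overturning = M_r/M_o = 1439/554.3 = 2.596.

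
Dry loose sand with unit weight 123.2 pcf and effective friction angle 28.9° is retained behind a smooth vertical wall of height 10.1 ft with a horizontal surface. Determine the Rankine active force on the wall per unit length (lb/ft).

K_a = tan²(45° − φ/2) = 0.3484.
P_a = ½ K_a γ H² = 0.5 × 0.3484 × 123.2 × 10.1² = 2189 lb/ft.

2190 lb/ft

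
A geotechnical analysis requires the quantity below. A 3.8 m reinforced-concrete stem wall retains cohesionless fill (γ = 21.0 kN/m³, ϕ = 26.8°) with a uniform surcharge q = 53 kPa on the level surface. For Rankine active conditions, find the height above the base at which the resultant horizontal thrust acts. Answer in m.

1.63 m

K_a = 0.3785.
Triangular part P₁ = ½K_aγH² = 57.38 at H/3 = 1.267 m; rectangular part P₂ = K_a q H = 76.23 at H/2 = 1.900 m.
ȳ = (P₁·1.267 + P₂·1.900)/(P₁+P₂) = 1.628 m.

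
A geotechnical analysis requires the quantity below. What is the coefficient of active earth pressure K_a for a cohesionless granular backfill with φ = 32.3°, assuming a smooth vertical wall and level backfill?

K_a = (1 − sin φ)/(1 + sin φ) = (1 − sin 32.3°)/(1 + sin 32.3°) = 0.3035.

0.303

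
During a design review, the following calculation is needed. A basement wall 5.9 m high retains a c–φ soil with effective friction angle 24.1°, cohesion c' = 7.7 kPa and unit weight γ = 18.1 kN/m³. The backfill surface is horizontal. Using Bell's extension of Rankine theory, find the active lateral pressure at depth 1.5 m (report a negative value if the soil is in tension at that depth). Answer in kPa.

1.42 kPa

K_a = (1 − sin φ)/(1 + sin φ) = 0.4201.
σ_a = K_a γ z − 2c√K_a = 0.4201×18.1×1.5 − 2×7.7×0.6482 = 1.425 kPa.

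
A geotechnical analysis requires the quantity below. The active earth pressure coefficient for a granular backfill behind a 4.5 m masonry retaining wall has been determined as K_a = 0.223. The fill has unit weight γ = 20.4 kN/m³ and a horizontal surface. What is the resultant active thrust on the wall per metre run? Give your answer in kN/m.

46.1 kN/m

P = ½ K_a γ H² = 0.5 × 0.223 × 20.4 × 4.5² = 46.06 kN/m.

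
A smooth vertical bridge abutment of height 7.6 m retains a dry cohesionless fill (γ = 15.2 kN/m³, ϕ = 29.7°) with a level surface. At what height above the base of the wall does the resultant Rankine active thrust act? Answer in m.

K_a = 0.3374.
The pressure distribution is triangular, so the resultant acts at H/3 above the base = 7.6/3 = 2.533 m.

2.53 m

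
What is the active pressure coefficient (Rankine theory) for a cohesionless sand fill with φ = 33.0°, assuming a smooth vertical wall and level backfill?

0.295

K_a = tan²(45° − φ/2) = tan²(28.50°) = 0.2948.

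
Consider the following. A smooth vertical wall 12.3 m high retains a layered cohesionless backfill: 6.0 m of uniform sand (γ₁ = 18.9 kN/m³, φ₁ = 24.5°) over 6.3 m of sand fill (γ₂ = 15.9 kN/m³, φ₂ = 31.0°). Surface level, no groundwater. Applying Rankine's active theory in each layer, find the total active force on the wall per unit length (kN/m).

470 kN/m

K_a1 = tan²(45°−24.5°/2) = 0.4137; K_a2 = tan²(45°−31.0°/2) = 0.3201.
Layer 1: σ at base = K_a1 γ₁ h₁ = 46.92 kPa; P₁ = ½×46.92×6.0 = 140.8.
Layer 2: σ_v at top = γ₁h₁ = 113.4; σ_h top = K_a2×113.4 = 36.30; σ_h base = K_a2×(113.4+15.9×6.3) = 68.36.
P₂ = ½(36.30+68.36)×6.3 = 329.7. Total P_a = 140.8+329.7 = 470.4 kN/m.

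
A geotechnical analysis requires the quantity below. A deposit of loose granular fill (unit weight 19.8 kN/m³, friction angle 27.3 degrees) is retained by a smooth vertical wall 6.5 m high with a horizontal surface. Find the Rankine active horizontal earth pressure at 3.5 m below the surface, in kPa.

25.7 kPa

K_a = (1 − sin φ)/(1 + sin φ) = 0.3711.
σ_h = K_a γ z = 0.3711 × 19.8 × 3.5 = 25.72 kPa.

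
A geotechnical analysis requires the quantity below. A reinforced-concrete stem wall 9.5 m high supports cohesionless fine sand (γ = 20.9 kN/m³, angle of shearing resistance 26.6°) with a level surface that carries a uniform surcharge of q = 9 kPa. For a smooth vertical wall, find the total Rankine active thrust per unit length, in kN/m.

392 kN/m

K_a = tan²(45° − φ/2) = 0.3814.
Soil triangle: ½ K_a γ H² = 0.5×0.3814×20.9×9.5² = 359.7 kN/m.
Surcharge rectangle: K_a q H = 0.3814×9×9.5 = 32.61 kN/m.
Total = 359.7 + 32.61 = 392.4 kN/m.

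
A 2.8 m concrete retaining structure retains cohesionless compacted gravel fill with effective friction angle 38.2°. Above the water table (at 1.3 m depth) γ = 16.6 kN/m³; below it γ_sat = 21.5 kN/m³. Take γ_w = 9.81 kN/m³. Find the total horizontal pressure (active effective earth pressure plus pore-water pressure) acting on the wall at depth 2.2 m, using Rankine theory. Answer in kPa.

16.4 kPa

K_a = (1 − sin φ)/(1 + sin φ) = 0.2358.
γ' = 21.5 − 9.81 = 11.69 kN/m³.
Effective vertical stress at 2.2 m: σ'_v = 16.6×1.3 + 11.69×0.900 = 32.10 kPa.
σ'_h = K_a σ'_v = 0.2358 × 32.10 = 7.569 kPa; u = γ_w × 0.900 = 8.829 kPa.
Total σ_h = 7.569 + 8.829 = 16.40 kPa.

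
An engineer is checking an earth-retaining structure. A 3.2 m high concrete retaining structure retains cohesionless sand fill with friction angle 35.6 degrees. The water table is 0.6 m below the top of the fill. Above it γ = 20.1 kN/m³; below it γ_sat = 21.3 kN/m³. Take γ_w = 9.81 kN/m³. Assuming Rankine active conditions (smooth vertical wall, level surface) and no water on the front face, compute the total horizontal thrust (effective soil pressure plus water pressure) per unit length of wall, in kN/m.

52.7 kN/m

K_a = tan²(45° − φ/2) = 0.2641.
γ' = 21.3 − 9.81 = 11.49 kN/m³. Depth below WT = 2.6 m.
σ'_h at WT = K_a γ d_w = 3.185 kPa; at base = 3.185 + K_a γ' × 2.6 = 11.08 kPa.
P₁ (0–0.6 m) = ½×3.185×0.6 = 0.9556. P₂ (0.6–3.2 m) = ½(3.185+11.08)×2.6 = 18.54.
P_w = ½ γ_w h₂² = 0.5×9.81×2.6² = 33.16. Total = 0.9556+18.54+33.16 = 52.65 kN/m.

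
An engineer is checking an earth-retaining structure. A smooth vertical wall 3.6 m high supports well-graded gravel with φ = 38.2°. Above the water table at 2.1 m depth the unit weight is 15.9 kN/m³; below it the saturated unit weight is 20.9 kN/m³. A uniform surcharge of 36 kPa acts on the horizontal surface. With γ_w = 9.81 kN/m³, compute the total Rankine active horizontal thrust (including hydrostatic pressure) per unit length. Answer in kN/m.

64.6 kN/m

K_a = tan²(45° − φ/2) = 0.2358.
γ' = 20.9 − 9.81 = 11.09 kN/m³. h₂ = H − d_w = 1.5 m.
σ'_h: at surface K_a·q = 8.488; at WT K_a(q+γd_w) = 16.36; at base K_a(q+γd_w+γ'h₂) = 20.28 kPa.
P₁ = ½(8.488+16.36)×2.1 = 26.09; P₂ = ½(16.36+20.28)×1.5 = 27.48; P_w = ½γ_w h₂² = 11.04.
Total = 26.09+27.48+11.04 = 64.61 kN/m.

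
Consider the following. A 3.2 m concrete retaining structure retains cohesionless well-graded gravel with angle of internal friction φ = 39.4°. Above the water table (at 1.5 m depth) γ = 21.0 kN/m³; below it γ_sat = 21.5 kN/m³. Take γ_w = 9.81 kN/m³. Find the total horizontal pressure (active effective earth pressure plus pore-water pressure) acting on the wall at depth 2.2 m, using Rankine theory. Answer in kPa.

K_a = (1 − sin φ)/(1 + sin φ) = 0.2234.
γ' = 21.5 − 9.81 = 11.69 kN/m³.
Effective vertical stress at 2.2 m: σ'_v = 21.0×1.5 + 11.69×0.700 = 39.68 kPa.
σ'_h = K_a σ'_v = 0.2234 × 39.68 = 8.867 kPa; u = γ_w × 0.700 = 6.867 kPa.
Total σ_h = 8.867 + 6.867 = 15.73 kPa.

15.7 kPa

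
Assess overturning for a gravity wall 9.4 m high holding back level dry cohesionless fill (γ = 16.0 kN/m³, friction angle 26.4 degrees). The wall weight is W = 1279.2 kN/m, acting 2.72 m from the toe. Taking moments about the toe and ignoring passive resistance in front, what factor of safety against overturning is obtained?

4.09

K_a = tan²(45° − 26.4°/2) = 0.3844.
P_a = ½K_aγH² = 0.5×0.3844×16.0×9.4² = 271.7 kN/m, acting at H/3 = 3.133 m above the base.
Overturning moment M_o = P_a × H/3 = 271.7 × 3.133 = 851.5.
Resisting moment M_r = W × 2.72 = 1279.2 × 2.72 = 3479.
FS_overturning = M_r/M_o = 3479/851.5 = 4.086.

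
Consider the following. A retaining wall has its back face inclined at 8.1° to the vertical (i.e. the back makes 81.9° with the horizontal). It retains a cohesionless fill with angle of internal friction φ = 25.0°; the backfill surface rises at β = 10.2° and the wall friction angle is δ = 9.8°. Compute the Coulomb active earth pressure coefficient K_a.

K_a = sin²(α+φ) / [sin²α · sin(α−δ) · (1 + √{sin(φ+δ)sin(φ−β) / (sin(α−δ)sin(α+β))})²].
With α = 81.9°, φ = 25.0°, δ = 9.8°, β = 10.2°: K_a = 0.5069.

0.507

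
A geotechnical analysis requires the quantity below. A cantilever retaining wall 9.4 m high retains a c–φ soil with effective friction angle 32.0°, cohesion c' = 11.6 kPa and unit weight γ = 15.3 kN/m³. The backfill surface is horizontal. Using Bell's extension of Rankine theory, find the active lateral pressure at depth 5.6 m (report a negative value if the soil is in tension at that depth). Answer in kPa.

K_a = (1 − sin φ)/(1 + sin φ) = 0.3073.
σ_a = K_a γ z − 2c√K_a = 0.3073×15.3×5.6 − 2×11.6×0.5543 = 13.47 kPa.

13.5 kPa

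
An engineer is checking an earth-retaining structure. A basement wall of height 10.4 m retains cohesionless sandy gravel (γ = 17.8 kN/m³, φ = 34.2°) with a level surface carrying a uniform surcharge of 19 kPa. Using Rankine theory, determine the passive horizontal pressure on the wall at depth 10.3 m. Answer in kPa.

K_p = (1 + sin φ)/(1 − sin φ) = 3.567.
σ_v = γz + q = 17.8 × 10.3 + 19 = 202.3 kPa.
σ_h = K_p σ_v = 3.567 × 202.3 = 721.8 kPa.

722 kPa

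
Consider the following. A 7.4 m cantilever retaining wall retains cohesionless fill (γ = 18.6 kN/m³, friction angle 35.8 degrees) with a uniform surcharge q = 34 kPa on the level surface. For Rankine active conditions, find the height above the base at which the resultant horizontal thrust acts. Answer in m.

K_a = 0.2619.
Triangular part P₁ = ½K_aγH² = 133.4 at H/3 = 2.467 m; rectangular part P₂ = K_a q H = 65.88 at H/2 = 3.700 m.
ȳ = (P₁·2.467 + P₂·3.700)/(P₁+P₂) = 2.874 m.

2.87 m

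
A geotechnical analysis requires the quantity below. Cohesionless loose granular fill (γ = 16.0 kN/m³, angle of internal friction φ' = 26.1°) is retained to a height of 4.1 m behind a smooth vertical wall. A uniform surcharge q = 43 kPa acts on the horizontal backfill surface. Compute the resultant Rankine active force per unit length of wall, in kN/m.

K_a = tan²(45° − φ/2) = 0.3889.
Soil triangle: ½ K_a γ H² = 0.5×0.3889×16.0×4.1² = 52.31 kN/m.
Surcharge rectangle: K_a q H = 0.3889×43×4.1 = 68.57 kN/m.
Total = 52.31 + 68.57 = 120.9 kN/m.

121 kN/m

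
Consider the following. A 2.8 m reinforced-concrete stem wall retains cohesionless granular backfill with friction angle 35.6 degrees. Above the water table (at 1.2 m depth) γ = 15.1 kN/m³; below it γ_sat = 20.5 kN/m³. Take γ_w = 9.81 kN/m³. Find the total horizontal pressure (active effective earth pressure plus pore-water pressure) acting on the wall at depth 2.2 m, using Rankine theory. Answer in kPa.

17.4 kPa

K_a = (1 − sin φ)/(1 + sin φ) = 0.2641.
γ' = 20.5 − 9.81 = 10.69 kN/m³.
Effective vertical stress at 2.2 m: σ'_v = 15.1×1.2 + 10.69×1.00 = 28.81 kPa.
σ'_h = K_a σ'_v = 0.2641 × 28.81 = 7.609 kPa; u = γ_w × 1.00 = 9.810 kPa.
Total σ_h = 7.609 + 9.810 = 17.42 kPa.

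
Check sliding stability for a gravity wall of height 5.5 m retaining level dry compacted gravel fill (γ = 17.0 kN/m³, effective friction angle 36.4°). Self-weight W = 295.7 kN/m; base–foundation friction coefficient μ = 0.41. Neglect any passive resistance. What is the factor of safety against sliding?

1.85

K_a = tan²(45° − 36.4°/2) = 0.2552.
P_a = ½K_aγH² = 0.5×0.2552×17.0×5.5² = 65.61 kN/m, acting at H/3 = 1.833 m above the base.
FS_sliding = μW / P_a = 0.41×295.7 / 65.61 = 1.848.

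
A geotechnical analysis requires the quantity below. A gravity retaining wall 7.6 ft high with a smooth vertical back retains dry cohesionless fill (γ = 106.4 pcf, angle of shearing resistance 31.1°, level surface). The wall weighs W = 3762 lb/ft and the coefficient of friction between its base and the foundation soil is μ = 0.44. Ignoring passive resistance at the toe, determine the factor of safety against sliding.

K_a = tan²(45° − 31.1°/2) = 0.3188.
P_a = ½K_aγH² = 0.5×0.3188×106.4×7.6² = 979.6 lb/ft, acting at H/3 = 2.533 ft above the base.
FS_sliding = μW / P_a = 0.44×3762 / 979.6 = 1.690.

1.69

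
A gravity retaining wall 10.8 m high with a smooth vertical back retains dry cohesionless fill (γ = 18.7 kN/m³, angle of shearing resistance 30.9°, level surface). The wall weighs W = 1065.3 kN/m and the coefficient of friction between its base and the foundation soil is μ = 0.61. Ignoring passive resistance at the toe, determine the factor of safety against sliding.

K_a = tan²(45° − 30.9°/2) = 0.3214.
P_a = ½K_aγH² = 0.5×0.3214×18.7×10.8² = 350.5 kN/m, acting at H/3 = 3.600 m above the base.
FS_sliding = μW / P_a = 0.61×1065.3 / 350.5 = 1.854.

1.85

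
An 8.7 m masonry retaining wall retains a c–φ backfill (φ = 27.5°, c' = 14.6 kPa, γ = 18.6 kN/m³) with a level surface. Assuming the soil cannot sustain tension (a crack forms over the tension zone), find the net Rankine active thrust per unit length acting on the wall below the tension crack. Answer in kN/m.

128 kN/m

K_a = 0.3682; √K_a = 0.6068.
Tension-crack depth z_c = 2c/(γ√K_a) = 2×14.6/(18.6×0.6068) = 2.587 m.
σ_a at base = K_a γ H − 2c√K_a = 0.3682×18.6×8.7 − 2×14.6×0.6068 = 41.87 kPa.
P_a = ½ × 41.87 × (H − z_c) = 0.5×41.87×6.113 = 128.0 kN/m.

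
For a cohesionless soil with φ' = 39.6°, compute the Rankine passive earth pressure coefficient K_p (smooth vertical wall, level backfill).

4.52

K_p = (1 + sin φ)/(1 − sin φ) = tan²(45° + 39.6°/2) = 4.516.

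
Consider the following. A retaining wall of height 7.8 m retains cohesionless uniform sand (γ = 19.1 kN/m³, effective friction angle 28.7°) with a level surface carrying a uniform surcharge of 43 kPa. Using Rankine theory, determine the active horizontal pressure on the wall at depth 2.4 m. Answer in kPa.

K_a = (1 − sin φ)/(1 + sin φ) = 0.3511.
σ_v = γz + q = 19.1 × 2.4 + 43 = 88.84 kPa.
σ_h = K_a σ_v = 0.3511 × 88.84 = 31.20 kPa.

31.2 kPa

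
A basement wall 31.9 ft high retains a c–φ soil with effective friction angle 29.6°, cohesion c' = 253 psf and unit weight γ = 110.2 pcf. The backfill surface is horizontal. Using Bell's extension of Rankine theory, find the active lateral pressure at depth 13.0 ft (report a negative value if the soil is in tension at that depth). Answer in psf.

191 psf

K_a = (1 − sin φ)/(1 + sin φ) = 0.3387.
σ_a = K_a γ z − 2c√K_a = 0.3387×110.2×13.0 − 2×253×0.5820 = 190.8 psf.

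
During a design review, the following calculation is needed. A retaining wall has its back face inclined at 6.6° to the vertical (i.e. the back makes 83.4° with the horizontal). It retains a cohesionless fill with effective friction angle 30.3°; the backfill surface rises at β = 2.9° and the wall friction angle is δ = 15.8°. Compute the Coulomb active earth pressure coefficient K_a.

K_a = sin²(α+φ) / [sin²α · sin(α−δ) · (1 + √{sin(φ+δ)sin(φ−β) / (sin(α−δ)sin(α+β))})²].
With α = 83.4°, φ = 30.3°, δ = 15.8°, β = 2.9°: K_a = 0.3592.

0.359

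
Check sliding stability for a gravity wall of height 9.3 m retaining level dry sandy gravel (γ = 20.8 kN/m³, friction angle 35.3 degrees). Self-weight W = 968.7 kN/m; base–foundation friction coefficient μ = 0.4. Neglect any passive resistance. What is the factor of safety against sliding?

K_a = tan²(45° − 35.3°/2) = 0.2675.
P_a = ½K_aγH² = 0.5×0.2675×20.8×9.3² = 240.7 kN/m, acting at H/3 = 3.100 m above the base.
FS_sliding = μW / P_a = 0.4×968.7 / 240.7 = 1.610.

1.61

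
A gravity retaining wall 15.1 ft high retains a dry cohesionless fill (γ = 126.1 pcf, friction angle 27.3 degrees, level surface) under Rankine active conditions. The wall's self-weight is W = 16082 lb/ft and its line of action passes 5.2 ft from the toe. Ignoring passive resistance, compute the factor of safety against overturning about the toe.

3.11

K_a = tan²(45° − 27.3°/2) = 0.3711.
P_a = ½K_aγH² = 0.5×0.3711×126.1×15.1² = 5335 lb/ft, acting at H/3 = 5.033 ft above the base.
Overturning moment M_o = P_a × H/3 = 5335 × 5.033 = 26850.
Resisting moment M_r = W × 5.2 = 16082 × 5.2 = 83630.
FS_overturning = M_r/M_o = 83630/26850 = 3.114.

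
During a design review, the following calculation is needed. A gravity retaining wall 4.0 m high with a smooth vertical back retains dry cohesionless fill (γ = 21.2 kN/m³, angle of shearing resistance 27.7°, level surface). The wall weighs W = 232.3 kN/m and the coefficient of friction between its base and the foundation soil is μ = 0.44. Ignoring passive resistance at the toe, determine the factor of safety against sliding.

K_a = tan²(45° − 27.7°/2) = 0.3653.
P_a = ½K_aγH² = 0.5×0.3653×21.2×4.0² = 61.96 kN/m, acting at H/3 = 1.333 m above the base.
FS_sliding = μW / P_a = 0.44×232.3 / 61.96 = 1.650.

1.65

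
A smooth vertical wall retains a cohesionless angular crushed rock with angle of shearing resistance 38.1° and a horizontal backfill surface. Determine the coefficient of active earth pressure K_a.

K_a = (1 − sin φ)/(1 + sin φ) = (1 − sin 38.1°)/(1 + sin 38.1°) = 0.2368.

0.237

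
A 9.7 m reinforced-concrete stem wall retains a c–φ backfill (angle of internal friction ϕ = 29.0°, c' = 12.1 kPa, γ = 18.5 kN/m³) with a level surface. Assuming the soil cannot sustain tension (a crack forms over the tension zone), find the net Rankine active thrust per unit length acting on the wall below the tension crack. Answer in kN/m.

180 kN/m

K_a = 0.3470; √K_a = 0.5890.
Tension-crack depth z_c = 2c/(γ√K_a) = 2×12.1/(18.5×0.5890) = 2.221 m.
σ_a at base = K_a γ H − 2c√K_a = 0.3470×18.5×9.7 − 2×12.1×0.5890 = 48.01 kPa.
P_a = ½ × 48.01 × (H − z_c) = 0.5×48.01×7.479 = 179.5 kN/m.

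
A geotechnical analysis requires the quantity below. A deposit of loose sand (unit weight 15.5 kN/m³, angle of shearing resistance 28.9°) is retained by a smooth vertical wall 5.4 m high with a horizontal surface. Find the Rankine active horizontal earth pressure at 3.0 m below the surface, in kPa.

16.2 kPa

K_a = (1 − sin φ)/(1 + sin φ) = 0.3484.
σ_h = K_a γ z = 0.3484 × 15.5 × 3.0 = 16.20 kPa.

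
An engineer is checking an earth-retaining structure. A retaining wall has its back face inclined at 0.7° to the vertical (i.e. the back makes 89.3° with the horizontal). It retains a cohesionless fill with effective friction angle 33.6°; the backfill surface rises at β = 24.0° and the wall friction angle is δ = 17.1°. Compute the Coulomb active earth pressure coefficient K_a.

K_a = sin²(α+φ) / [sin²α · sin(α−δ) · (1 + √{sin(φ+δ)sin(φ−β) / (sin(α−δ)sin(α+β))})²].
With α = 89.3°, φ = 33.6°, δ = 17.1°, β = 24.0°: K_a = 0.3865.

0.387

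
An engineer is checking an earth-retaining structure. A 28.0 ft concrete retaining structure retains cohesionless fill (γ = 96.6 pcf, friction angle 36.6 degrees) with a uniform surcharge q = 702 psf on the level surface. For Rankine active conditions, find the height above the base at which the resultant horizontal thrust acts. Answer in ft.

10.9 ft

K_a = 0.2530.
Triangular part P₁ = ½K_aγH² = 9579 at H/3 = 9.333 ft; rectangular part P₂ = K_a q H = 4972 at H/2 = 14.00 ft.
ȳ = (P₁·9.333 + P₂·14.00)/(P₁+P₂) = 10.93 ft.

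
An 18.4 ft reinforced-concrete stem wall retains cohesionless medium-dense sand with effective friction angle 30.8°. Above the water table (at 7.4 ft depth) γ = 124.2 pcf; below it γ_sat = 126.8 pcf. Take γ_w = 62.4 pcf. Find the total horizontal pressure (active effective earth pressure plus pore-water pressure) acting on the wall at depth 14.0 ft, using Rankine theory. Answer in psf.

K_a = (1 − sin φ)/(1 + sin φ) = 0.3227.
γ' = 126.8 − 62.4 = 64.40 pcf.
Effective vertical stress at 14.0 ft: σ'_v = 124.2×7.4 + 64.40×6.60 = 1344 psf.
σ'_h = K_a σ'_v = 0.3227 × 1344 = 433.8 psf; u = γ_w × 6.60 = 411.8 psf.
Total σ_h = 433.8 + 411.8 = 845.6 psf.

846 psf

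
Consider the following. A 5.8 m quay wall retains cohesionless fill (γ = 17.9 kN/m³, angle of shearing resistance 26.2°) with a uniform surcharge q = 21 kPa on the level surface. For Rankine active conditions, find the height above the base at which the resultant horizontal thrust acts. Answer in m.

2.21 m

K_a = 0.3874.
Triangular part P₁ = ½K_aγH² = 116.6 at H/3 = 1.933 m; rectangular part P₂ = K_a q H = 47.19 at H/2 = 2.900 m.
ȳ = (P₁·1.933 + P₂·2.900)/(P₁+P₂) = 2.212 m.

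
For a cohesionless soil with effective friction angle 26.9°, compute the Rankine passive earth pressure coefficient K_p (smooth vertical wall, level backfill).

K_p = (1 + sin φ)/(1 − sin φ) = tan²(45° + 26.9°/2) = 2.653.

2.65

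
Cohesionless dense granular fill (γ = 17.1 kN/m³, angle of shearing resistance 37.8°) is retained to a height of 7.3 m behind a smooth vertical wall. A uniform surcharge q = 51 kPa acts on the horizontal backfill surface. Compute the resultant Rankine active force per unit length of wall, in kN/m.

199 kN/m

K_a = tan²(45° − φ/2) = 0.2400.
Soil triangle: ½ K_a γ H² = 0.5×0.2400×17.1×7.3² = 109.3 kN/m.
Surcharge rectangle: K_a q H = 0.2400×51×7.3 = 89.35 kN/m.
Total = 109.3 + 89.35 = 198.7 kN/m.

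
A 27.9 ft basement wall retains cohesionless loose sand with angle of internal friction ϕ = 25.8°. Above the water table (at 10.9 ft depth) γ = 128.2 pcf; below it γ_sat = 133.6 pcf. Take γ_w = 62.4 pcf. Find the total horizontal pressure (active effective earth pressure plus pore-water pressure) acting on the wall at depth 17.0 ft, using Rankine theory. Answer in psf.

1100 psf

K_a = (1 − sin φ)/(1 + sin φ) = 0.3935.
γ' = 133.6 − 62.4 = 71.20 pcf.
Effective vertical stress at 17.0 ft: σ'_v = 128.2×10.9 + 71.20×6.10 = 1832 psf.
σ'_h = K_a σ'_v = 0.3935 × 1832 = 720.8 psf; u = γ_w × 6.10 = 380.6 psf.
Total σ_h = 720.8 + 380.6 = 1101 psf.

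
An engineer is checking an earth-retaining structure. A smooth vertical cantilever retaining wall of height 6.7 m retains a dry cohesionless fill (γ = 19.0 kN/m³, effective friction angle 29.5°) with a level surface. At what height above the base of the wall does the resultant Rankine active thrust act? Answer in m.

K_a = 0.3401.
The pressure distribution is triangular, so the resultant acts at H/3 above the base = 6.7/3 = 2.233 m.

2.23 m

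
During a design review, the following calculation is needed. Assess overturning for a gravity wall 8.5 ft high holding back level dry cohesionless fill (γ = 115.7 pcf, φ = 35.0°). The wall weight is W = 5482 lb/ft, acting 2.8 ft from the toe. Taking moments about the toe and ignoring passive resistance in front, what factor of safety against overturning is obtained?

4.78

K_a = tan²(45° − 35.0°/2) = 0.2710.
P_a = ½K_aγH² = 0.5×0.2710×115.7×8.5² = 1133 lb/ft, acting at H/3 = 2.833 ft above the base.
Overturning moment M_o = P_a × H/3 = 1133 × 2.833 = 3209.
Resisting moment M_r = W × 2.8 = 5482 × 2.8 = 15350.
FS_overturning = M_r/M_o = 15350/3209 = 4.783.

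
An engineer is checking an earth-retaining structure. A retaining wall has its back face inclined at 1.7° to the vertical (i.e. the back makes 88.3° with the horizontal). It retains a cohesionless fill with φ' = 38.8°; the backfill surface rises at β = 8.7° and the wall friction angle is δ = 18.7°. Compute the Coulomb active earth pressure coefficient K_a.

K_a = sin²(α+φ) / [sin²α · sin(α−δ) · (1 + √{sin(φ+δ)sin(φ−β) / (sin(α−δ)sin(α+β))})²].
With α = 88.3°, φ = 38.8°, δ = 18.7°, β = 8.7°: K_a = 0.2423.

0.242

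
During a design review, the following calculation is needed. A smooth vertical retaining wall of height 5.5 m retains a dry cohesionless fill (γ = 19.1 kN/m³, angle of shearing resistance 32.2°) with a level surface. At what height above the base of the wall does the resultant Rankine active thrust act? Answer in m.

K_a = 0.3047.
The pressure distribution is triangular, so the resultant acts at H/3 above the base = 5.5/3 = 1.833 m.

1.83 m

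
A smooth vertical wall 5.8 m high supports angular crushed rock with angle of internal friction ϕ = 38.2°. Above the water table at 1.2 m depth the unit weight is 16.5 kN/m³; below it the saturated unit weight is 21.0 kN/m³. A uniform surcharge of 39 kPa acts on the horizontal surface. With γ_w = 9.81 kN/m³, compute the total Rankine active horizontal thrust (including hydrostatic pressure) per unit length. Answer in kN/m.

209 kN/m

K_a = tan²(45° − φ/2) = 0.2358.
γ' = 21.0 − 9.81 = 11.19 kN/m³. h₂ = H − d_w = 4.6 m.
σ'_h: at surface K_a·q = 9.195; at WT K_a(q+γd_w) = 13.86; at base K_a(q+γd_w+γ'h₂) = 26.00 kPa.
P₁ = ½(9.195+13.86)×1.2 = 13.84; P₂ = ½(13.86+26.00)×4.6 = 91.69; P_w = ½γ_w h₂² = 103.8.
Total = 13.84+91.69+103.8 = 209.3 kN/m.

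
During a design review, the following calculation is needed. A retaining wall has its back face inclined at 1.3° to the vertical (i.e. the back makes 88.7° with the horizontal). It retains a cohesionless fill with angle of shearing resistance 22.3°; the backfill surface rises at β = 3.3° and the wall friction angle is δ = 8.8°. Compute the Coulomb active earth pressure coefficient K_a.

K_a = sin²(α+φ) / [sin²α · sin(α−δ) · (1 + √{sin(φ+δ)sin(φ−β) / (sin(α−δ)sin(α+β))})²].
With α = 88.7°, φ = 22.3°, δ = 8.8°, β = 3.3°: K_a = 0.4434.

0.443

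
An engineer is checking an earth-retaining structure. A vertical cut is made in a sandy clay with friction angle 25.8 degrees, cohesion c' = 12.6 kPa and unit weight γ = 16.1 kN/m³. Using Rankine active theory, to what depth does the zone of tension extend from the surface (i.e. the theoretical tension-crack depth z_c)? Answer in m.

K_a = tan²(45° − 25.8°/2) = 0.3935; √K_a = 0.6273.
The active pressure is zero where K_a γ z = 2c√K_a, so z_c = 2c/(γ√K_a) = 2×12.6/(16.1×0.6273) = 2.495 m.

2.50 m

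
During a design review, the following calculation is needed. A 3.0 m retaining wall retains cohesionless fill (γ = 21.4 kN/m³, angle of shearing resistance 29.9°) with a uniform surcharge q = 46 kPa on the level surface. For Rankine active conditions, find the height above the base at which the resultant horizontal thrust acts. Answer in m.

1.29 m

K_a = 0.3347.
Triangular part P₁ = ½K_aγH² = 32.23 at H/3 = 1.000 m; rectangular part P₂ = K_a q H = 46.19 at H/2 = 1.500 m.
ȳ = (P₁·1.000 + P₂·1.500)/(P₁+P₂) = 1.294 m.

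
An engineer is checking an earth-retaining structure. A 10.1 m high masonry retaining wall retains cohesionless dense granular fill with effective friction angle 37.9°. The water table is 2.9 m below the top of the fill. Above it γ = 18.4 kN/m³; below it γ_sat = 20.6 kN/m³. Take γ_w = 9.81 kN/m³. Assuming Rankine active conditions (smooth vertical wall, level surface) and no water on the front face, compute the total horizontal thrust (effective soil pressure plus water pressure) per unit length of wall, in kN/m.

431 kN/m

K_a = tan²(45° − φ/2) = 0.2389.
γ' = 20.6 − 9.81 = 10.79 kN/m³. Depth below WT = 7.2 m.
σ'_h at WT = K_a γ d_w = 12.75 kPa; at base = 12.75 + K_a γ' × 7.2 = 31.31 kPa.
P₁ (0–2.9 m) = ½×12.75×2.9 = 18.49. P₂ (2.9–10.1 m) = ½(12.75+31.31)×7.2 = 158.6.
P_w = ½ γ_w h₂² = 0.5×9.81×7.2² = 254.3. Total = 18.49+158.6+254.3 = 431.4 kN/m.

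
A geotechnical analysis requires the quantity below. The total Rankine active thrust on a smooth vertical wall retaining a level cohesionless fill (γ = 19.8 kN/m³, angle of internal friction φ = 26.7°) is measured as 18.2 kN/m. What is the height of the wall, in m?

K_a = 0.3800. P_a = ½ K_a γ H² ⇒ H = √(2P_a/(K_a γ)).
H = √(2×18.2/(0.3800×19.8)) = 2.200 m.

2.20 m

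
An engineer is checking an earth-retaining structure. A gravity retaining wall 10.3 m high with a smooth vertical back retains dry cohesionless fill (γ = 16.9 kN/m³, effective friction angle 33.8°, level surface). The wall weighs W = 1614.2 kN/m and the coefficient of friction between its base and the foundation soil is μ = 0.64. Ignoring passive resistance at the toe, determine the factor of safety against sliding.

K_a = tan²(45° − 33.8°/2) = 0.2851.
P_a = ½K_aγH² = 0.5×0.2851×16.9×10.3² = 255.6 kN/m, acting at H/3 = 3.433 m above the base.
FS_sliding = μW / P_a = 0.64×1614.2 / 255.6 = 4.042.

4.04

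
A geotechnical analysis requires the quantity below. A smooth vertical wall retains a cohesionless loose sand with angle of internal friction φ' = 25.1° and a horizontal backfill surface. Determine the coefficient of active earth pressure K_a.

K_a = tan²(45° − φ/2) = tan²(32.45°) = 0.4043.

0.404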